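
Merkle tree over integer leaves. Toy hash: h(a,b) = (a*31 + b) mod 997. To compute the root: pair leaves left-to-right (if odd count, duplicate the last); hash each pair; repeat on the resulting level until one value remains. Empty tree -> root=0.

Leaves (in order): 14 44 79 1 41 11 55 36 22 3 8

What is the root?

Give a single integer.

L0: [14, 44, 79, 1, 41, 11, 55, 36, 22, 3, 8]
L1: h(14,44)=(14*31+44)%997=478 h(79,1)=(79*31+1)%997=456 h(41,11)=(41*31+11)%997=285 h(55,36)=(55*31+36)%997=744 h(22,3)=(22*31+3)%997=685 h(8,8)=(8*31+8)%997=256 -> [478, 456, 285, 744, 685, 256]
L2: h(478,456)=(478*31+456)%997=319 h(285,744)=(285*31+744)%997=606 h(685,256)=(685*31+256)%997=554 -> [319, 606, 554]
L3: h(319,606)=(319*31+606)%997=525 h(554,554)=(554*31+554)%997=779 -> [525, 779]
L4: h(525,779)=(525*31+779)%997=105 -> [105]

Answer: 105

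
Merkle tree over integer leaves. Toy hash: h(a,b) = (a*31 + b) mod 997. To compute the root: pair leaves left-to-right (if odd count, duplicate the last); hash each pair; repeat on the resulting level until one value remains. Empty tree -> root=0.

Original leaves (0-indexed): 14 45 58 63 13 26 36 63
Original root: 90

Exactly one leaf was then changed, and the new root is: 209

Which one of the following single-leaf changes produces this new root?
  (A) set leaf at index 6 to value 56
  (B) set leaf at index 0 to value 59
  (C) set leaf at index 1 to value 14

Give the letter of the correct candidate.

Original leaves: [14, 45, 58, 63, 13, 26, 36, 63]
Target new root: 209
Try each candidate change and compute the resulting root:
Candidate A: set leaf[6] = 56 -> leaves = [14, 45, 58, 63, 13, 26, 56, 63]
  L0: [14, 45, 58, 63, 13, 26, 56, 63]
  L1: h(14,45)=(14*31+45)%997=479 h(58,63)=(58*31+63)%997=864 h(13,26)=(13*31+26)%997=429 h(56,63)=(56*31+63)%997=802 -> [479, 864, 429, 802]
  L2: h(479,864)=(479*31+864)%997=758 h(429,802)=(429*31+802)%997=143 -> [758, 143]
  L3: h(758,143)=(758*31+143)%997=710 -> [710]
  root = 710 != target 209
Candidate B: set leaf[0] = 59 -> leaves = [59, 45, 58, 63, 13, 26, 36, 63]
  L0: [59, 45, 58, 63, 13, 26, 36, 63]
  L1: h(59,45)=(59*31+45)%997=877 h(58,63)=(58*31+63)%997=864 h(13,26)=(13*31+26)%997=429 h(36,63)=(36*31+63)%997=182 -> [877, 864, 429, 182]
  L2: h(877,864)=(877*31+864)%997=135 h(429,182)=(429*31+182)%997=520 -> [135, 520]
  L3: h(135,520)=(135*31+520)%997=717 -> [717]
  root = 717 != target 209
Candidate C: set leaf[1] = 14 -> leaves = [14, 14, 58, 63, 13, 26, 36, 63]
  L0: [14, 14, 58, 63, 13, 26, 36, 63]
  L1: h(14,14)=(14*31+14)%997=448 h(58,63)=(58*31+63)%997=864 h(13,26)=(13*31+26)%997=429 h(36,63)=(36*31+63)%997=182 -> [448, 864, 429, 182]
  L2: h(448,864)=(448*31+864)%997=794 h(429,182)=(429*31+182)%997=520 -> [794, 520]
  L3: h(794,520)=(794*31+520)%997=209 -> [209]
  root = 209 == target 209  ** MATCH **
Candidate C produces the target root.

Answer: C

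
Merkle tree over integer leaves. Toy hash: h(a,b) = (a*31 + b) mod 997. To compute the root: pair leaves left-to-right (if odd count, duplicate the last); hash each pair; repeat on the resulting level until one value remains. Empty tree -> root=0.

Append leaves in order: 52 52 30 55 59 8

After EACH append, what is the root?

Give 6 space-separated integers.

After append 52 (leaves=[52]):
  L0: [52]
  root=52
After append 52 (leaves=[52, 52]):
  L0: [52, 52]
  L1: h(52,52)=(52*31+52)%997=667 -> [667]
  root=667
After append 30 (leaves=[52, 52, 30]):
  L0: [52, 52, 30]
  L1: h(52,52)=(52*31+52)%997=667 h(30,30)=(30*31+30)%997=960 -> [667, 960]
  L2: h(667,960)=(667*31+960)%997=700 -> [700]
  root=700
After append 55 (leaves=[52, 52, 30, 55]):
  L0: [52, 52, 30, 55]
  L1: h(52,52)=(52*31+52)%997=667 h(30,55)=(30*31+55)%997=985 -> [667, 985]
  L2: h(667,985)=(667*31+985)%997=725 -> [725]
  root=725
After append 59 (leaves=[52, 52, 30, 55, 59]):
  L0: [52, 52, 30, 55, 59]
  L1: h(52,52)=(52*31+52)%997=667 h(30,55)=(30*31+55)%997=985 h(59,59)=(59*31+59)%997=891 -> [667, 985, 891]
  L2: h(667,985)=(667*31+985)%997=725 h(891,891)=(891*31+891)%997=596 -> [725, 596]
  L3: h(725,596)=(725*31+596)%997=140 -> [140]
  root=140
After append 8 (leaves=[52, 52, 30, 55, 59, 8]):
  L0: [52, 52, 30, 55, 59, 8]
  L1: h(52,52)=(52*31+52)%997=667 h(30,55)=(30*31+55)%997=985 h(59,8)=(59*31+8)%997=840 -> [667, 985, 840]
  L2: h(667,985)=(667*31+985)%997=725 h(840,840)=(840*31+840)%997=958 -> [725, 958]
  L3: h(725,958)=(725*31+958)%997=502 -> [502]
  root=502

Answer: 52 667 700 725 140 502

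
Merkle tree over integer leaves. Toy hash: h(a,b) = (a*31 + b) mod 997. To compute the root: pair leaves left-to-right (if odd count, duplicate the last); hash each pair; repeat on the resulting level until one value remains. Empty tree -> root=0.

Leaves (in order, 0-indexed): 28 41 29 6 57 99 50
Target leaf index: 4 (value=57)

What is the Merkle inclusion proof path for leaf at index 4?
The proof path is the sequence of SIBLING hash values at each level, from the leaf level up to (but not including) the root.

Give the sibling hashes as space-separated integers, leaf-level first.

L0 (leaves): [28, 41, 29, 6, 57, 99, 50], target index=4
L1: h(28,41)=(28*31+41)%997=909 [pair 0] h(29,6)=(29*31+6)%997=905 [pair 1] h(57,99)=(57*31+99)%997=869 [pair 2] h(50,50)=(50*31+50)%997=603 [pair 3] -> [909, 905, 869, 603]
  Sibling for proof at L0: 99
L2: h(909,905)=(909*31+905)%997=171 [pair 0] h(869,603)=(869*31+603)%997=623 [pair 1] -> [171, 623]
  Sibling for proof at L1: 603
L3: h(171,623)=(171*31+623)%997=939 [pair 0] -> [939]
  Sibling for proof at L2: 171
Root: 939
Proof path (sibling hashes from leaf to root): [99, 603, 171]

Answer: 99 603 171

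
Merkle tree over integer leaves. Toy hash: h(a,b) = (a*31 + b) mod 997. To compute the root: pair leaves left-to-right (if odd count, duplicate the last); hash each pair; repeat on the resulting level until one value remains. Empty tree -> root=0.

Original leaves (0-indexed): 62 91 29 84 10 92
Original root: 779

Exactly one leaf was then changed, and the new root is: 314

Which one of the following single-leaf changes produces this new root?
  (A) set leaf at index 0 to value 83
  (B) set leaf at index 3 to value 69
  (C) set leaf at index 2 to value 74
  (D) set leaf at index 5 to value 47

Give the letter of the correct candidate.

Answer: B

Derivation:
Original leaves: [62, 91, 29, 84, 10, 92]
Target new root: 314
Try each candidate change and compute the resulting root:
Candidate A: set leaf[0] = 83 -> leaves = [83, 91, 29, 84, 10, 92]
  L0: [83, 91, 29, 84, 10, 92]
  L1: h(83,91)=(83*31+91)%997=670 h(29,84)=(29*31+84)%997=983 h(10,92)=(10*31+92)%997=402 -> [670, 983, 402]
  L2: h(670,983)=(670*31+983)%997=816 h(402,402)=(402*31+402)%997=900 -> [816, 900]
  L3: h(816,900)=(816*31+900)%997=274 -> [274]
  root = 274 != target 314
Candidate B: set leaf[3] = 69 -> leaves = [62, 91, 29, 69, 10, 92]
  L0: [62, 91, 29, 69, 10, 92]
  L1: h(62,91)=(62*31+91)%997=19 h(29,69)=(29*31+69)%997=968 h(10,92)=(10*31+92)%997=402 -> [19, 968, 402]
  L2: h(19,968)=(19*31+968)%997=560 h(402,402)=(402*31+402)%997=900 -> [560, 900]
  L3: h(560,900)=(560*31+900)%997=314 -> [314]
  root = 314 == target 314  ** MATCH **
Candidate C: set leaf[2] = 74 -> leaves = [62, 91, 74, 84, 10, 92]
  L0: [62, 91, 74, 84, 10, 92]
  L1: h(62,91)=(62*31+91)%997=19 h(74,84)=(74*31+84)%997=384 h(10,92)=(10*31+92)%997=402 -> [19, 384, 402]
  L2: h(19,384)=(19*31+384)%997=973 h(402,402)=(402*31+402)%997=900 -> [973, 900]
  L3: h(973,900)=(973*31+900)%997=156 -> [156]
  root = 156 != target 314
Candidate D: set leaf[5] = 47 -> leaves = [62, 91, 29, 84, 10, 47]
  L0: [62, 91, 29, 84, 10, 47]
  L1: h(62,91)=(62*31+91)%997=19 h(29,84)=(29*31+84)%997=983 h(10,47)=(10*31+47)%997=357 -> [19, 983, 357]
  L2: h(19,983)=(19*31+983)%997=575 h(357,357)=(357*31+357)%997=457 -> [575, 457]
  L3: h(575,457)=(575*31+457)%997=336 -> [336]
  root = 336 != target 314
Candidate B produces the target root.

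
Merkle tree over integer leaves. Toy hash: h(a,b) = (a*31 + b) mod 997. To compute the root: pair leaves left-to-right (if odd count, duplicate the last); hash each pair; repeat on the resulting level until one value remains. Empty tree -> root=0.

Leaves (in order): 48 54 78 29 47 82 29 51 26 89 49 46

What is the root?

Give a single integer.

Answer: 302

Derivation:
L0: [48, 54, 78, 29, 47, 82, 29, 51, 26, 89, 49, 46]
L1: h(48,54)=(48*31+54)%997=545 h(78,29)=(78*31+29)%997=453 h(47,82)=(47*31+82)%997=542 h(29,51)=(29*31+51)%997=950 h(26,89)=(26*31+89)%997=895 h(49,46)=(49*31+46)%997=568 -> [545, 453, 542, 950, 895, 568]
L2: h(545,453)=(545*31+453)%997=399 h(542,950)=(542*31+950)%997=803 h(895,568)=(895*31+568)%997=397 -> [399, 803, 397]
L3: h(399,803)=(399*31+803)%997=211 h(397,397)=(397*31+397)%997=740 -> [211, 740]
L4: h(211,740)=(211*31+740)%997=302 -> [302]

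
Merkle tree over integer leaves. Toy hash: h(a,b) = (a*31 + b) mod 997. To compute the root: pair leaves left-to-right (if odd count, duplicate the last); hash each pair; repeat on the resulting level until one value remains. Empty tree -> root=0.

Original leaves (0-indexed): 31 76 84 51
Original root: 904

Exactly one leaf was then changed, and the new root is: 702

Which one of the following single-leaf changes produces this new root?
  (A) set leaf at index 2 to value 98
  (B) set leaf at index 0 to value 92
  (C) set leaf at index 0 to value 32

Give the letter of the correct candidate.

Answer: B

Derivation:
Original leaves: [31, 76, 84, 51]
Target new root: 702
Try each candidate change and compute the resulting root:
Candidate A: set leaf[2] = 98 -> leaves = [31, 76, 98, 51]
  L0: [31, 76, 98, 51]
  L1: h(31,76)=(31*31+76)%997=40 h(98,51)=(98*31+51)%997=98 -> [40, 98]
  L2: h(40,98)=(40*31+98)%997=341 -> [341]
  root = 341 != target 702
Candidate B: set leaf[0] = 92 -> leaves = [92, 76, 84, 51]
  L0: [92, 76, 84, 51]
  L1: h(92,76)=(92*31+76)%997=934 h(84,51)=(84*31+51)%997=661 -> [934, 661]
  L2: h(934,661)=(934*31+661)%997=702 -> [702]
  root = 702 == target 702  ** MATCH **
Candidate C: set leaf[0] = 32 -> leaves = [32, 76, 84, 51]
  L0: [32, 76, 84, 51]
  L1: h(32,76)=(32*31+76)%997=71 h(84,51)=(84*31+51)%997=661 -> [71, 661]
  L2: h(71,661)=(71*31+661)%997=868 -> [868]
  root = 868 != target 702
Candidate B produces the target root.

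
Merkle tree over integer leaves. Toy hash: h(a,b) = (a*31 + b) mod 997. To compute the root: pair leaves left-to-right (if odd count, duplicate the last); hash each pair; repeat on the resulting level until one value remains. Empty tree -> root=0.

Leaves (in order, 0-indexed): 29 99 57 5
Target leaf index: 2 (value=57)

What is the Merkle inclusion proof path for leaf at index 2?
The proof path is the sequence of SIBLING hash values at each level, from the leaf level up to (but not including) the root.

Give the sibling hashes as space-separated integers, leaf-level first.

L0 (leaves): [29, 99, 57, 5], target index=2
L1: h(29,99)=(29*31+99)%997=1 [pair 0] h(57,5)=(57*31+5)%997=775 [pair 1] -> [1, 775]
  Sibling for proof at L0: 5
L2: h(1,775)=(1*31+775)%997=806 [pair 0] -> [806]
  Sibling for proof at L1: 1
Root: 806
Proof path (sibling hashes from leaf to root): [5, 1]

Answer: 5 1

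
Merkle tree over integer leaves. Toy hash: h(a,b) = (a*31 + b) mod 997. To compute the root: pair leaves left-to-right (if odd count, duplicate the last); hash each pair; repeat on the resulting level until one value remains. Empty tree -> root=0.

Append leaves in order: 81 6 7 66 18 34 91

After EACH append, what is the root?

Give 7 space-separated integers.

Answer: 81 523 485 544 401 913 242

Derivation:
After append 81 (leaves=[81]):
  L0: [81]
  root=81
After append 6 (leaves=[81, 6]):
  L0: [81, 6]
  L1: h(81,6)=(81*31+6)%997=523 -> [523]
  root=523
After append 7 (leaves=[81, 6, 7]):
  L0: [81, 6, 7]
  L1: h(81,6)=(81*31+6)%997=523 h(7,7)=(7*31+7)%997=224 -> [523, 224]
  L2: h(523,224)=(523*31+224)%997=485 -> [485]
  root=485
After append 66 (leaves=[81, 6, 7, 66]):
  L0: [81, 6, 7, 66]
  L1: h(81,6)=(81*31+6)%997=523 h(7,66)=(7*31+66)%997=283 -> [523, 283]
  L2: h(523,283)=(523*31+283)%997=544 -> [544]
  root=544
After append 18 (leaves=[81, 6, 7, 66, 18]):
  L0: [81, 6, 7, 66, 18]
  L1: h(81,6)=(81*31+6)%997=523 h(7,66)=(7*31+66)%997=283 h(18,18)=(18*31+18)%997=576 -> [523, 283, 576]
  L2: h(523,283)=(523*31+283)%997=544 h(576,576)=(576*31+576)%997=486 -> [544, 486]
  L3: h(544,486)=(544*31+486)%997=401 -> [401]
  root=401
After append 34 (leaves=[81, 6, 7, 66, 18, 34]):
  L0: [81, 6, 7, 66, 18, 34]
  L1: h(81,6)=(81*31+6)%997=523 h(7,66)=(7*31+66)%997=283 h(18,34)=(18*31+34)%997=592 -> [523, 283, 592]
  L2: h(523,283)=(523*31+283)%997=544 h(592,592)=(592*31+592)%997=1 -> [544, 1]
  L3: h(544,1)=(544*31+1)%997=913 -> [913]
  root=913
After append 91 (leaves=[81, 6, 7, 66, 18, 34, 91]):
  L0: [81, 6, 7, 66, 18, 34, 91]
  L1: h(81,6)=(81*31+6)%997=523 h(7,66)=(7*31+66)%997=283 h(18,34)=(18*31+34)%997=592 h(91,91)=(91*31+91)%997=918 -> [523, 283, 592, 918]
  L2: h(523,283)=(523*31+283)%997=544 h(592,918)=(592*31+918)%997=327 -> [544, 327]
  L3: h(544,327)=(544*31+327)%997=242 -> [242]
  root=242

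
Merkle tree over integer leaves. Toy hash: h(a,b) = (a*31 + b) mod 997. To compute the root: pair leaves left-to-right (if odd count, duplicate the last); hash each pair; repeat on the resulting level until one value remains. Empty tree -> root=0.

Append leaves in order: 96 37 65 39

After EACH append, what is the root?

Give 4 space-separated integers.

After append 96 (leaves=[96]):
  L0: [96]
  root=96
After append 37 (leaves=[96, 37]):
  L0: [96, 37]
  L1: h(96,37)=(96*31+37)%997=22 -> [22]
  root=22
After append 65 (leaves=[96, 37, 65]):
  L0: [96, 37, 65]
  L1: h(96,37)=(96*31+37)%997=22 h(65,65)=(65*31+65)%997=86 -> [22, 86]
  L2: h(22,86)=(22*31+86)%997=768 -> [768]
  root=768
After append 39 (leaves=[96, 37, 65, 39]):
  L0: [96, 37, 65, 39]
  L1: h(96,37)=(96*31+37)%997=22 h(65,39)=(65*31+39)%997=60 -> [22, 60]
  L2: h(22,60)=(22*31+60)%997=742 -> [742]
  root=742

Answer: 96 22 768 742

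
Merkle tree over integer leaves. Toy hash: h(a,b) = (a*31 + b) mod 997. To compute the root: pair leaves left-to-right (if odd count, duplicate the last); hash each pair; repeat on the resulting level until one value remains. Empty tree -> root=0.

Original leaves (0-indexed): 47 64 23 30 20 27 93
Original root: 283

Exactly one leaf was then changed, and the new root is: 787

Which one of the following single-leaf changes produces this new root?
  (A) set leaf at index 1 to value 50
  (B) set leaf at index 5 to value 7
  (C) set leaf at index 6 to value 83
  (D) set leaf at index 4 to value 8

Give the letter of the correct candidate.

Answer: A

Derivation:
Original leaves: [47, 64, 23, 30, 20, 27, 93]
Target new root: 787
Try each candidate change and compute the resulting root:
Candidate A: set leaf[1] = 50 -> leaves = [47, 50, 23, 30, 20, 27, 93]
  L0: [47, 50, 23, 30, 20, 27, 93]
  L1: h(47,50)=(47*31+50)%997=510 h(23,30)=(23*31+30)%997=743 h(20,27)=(20*31+27)%997=647 h(93,93)=(93*31+93)%997=982 -> [510, 743, 647, 982]
  L2: h(510,743)=(510*31+743)%997=601 h(647,982)=(647*31+982)%997=102 -> [601, 102]
  L3: h(601,102)=(601*31+102)%997=787 -> [787]
  root = 787 == target 787  ** MATCH **
Candidate B: set leaf[5] = 7 -> leaves = [47, 64, 23, 30, 20, 7, 93]
  L0: [47, 64, 23, 30, 20, 7, 93]
  L1: h(47,64)=(47*31+64)%997=524 h(23,30)=(23*31+30)%997=743 h(20,7)=(20*31+7)%997=627 h(93,93)=(93*31+93)%997=982 -> [524, 743, 627, 982]
  L2: h(524,743)=(524*31+743)%997=38 h(627,982)=(627*31+982)%997=479 -> [38, 479]
  L3: h(38,479)=(38*31+479)%997=660 -> [660]
  root = 660 != target 787
Candidate C: set leaf[6] = 83 -> leaves = [47, 64, 23, 30, 20, 27, 83]
  L0: [47, 64, 23, 30, 20, 27, 83]
  L1: h(47,64)=(47*31+64)%997=524 h(23,30)=(23*31+30)%997=743 h(20,27)=(20*31+27)%997=647 h(83,83)=(83*31+83)%997=662 -> [524, 743, 647, 662]
  L2: h(524,743)=(524*31+743)%997=38 h(647,662)=(647*31+662)%997=779 -> [38, 779]
  L3: h(38,779)=(38*31+779)%997=960 -> [960]
  root = 960 != target 787
Candidate D: set leaf[4] = 8 -> leaves = [47, 64, 23, 30, 8, 27, 93]
  L0: [47, 64, 23, 30, 8, 27, 93]
  L1: h(47,64)=(47*31+64)%997=524 h(23,30)=(23*31+30)%997=743 h(8,27)=(8*31+27)%997=275 h(93,93)=(93*31+93)%997=982 -> [524, 743, 275, 982]
  L2: h(524,743)=(524*31+743)%997=38 h(275,982)=(275*31+982)%997=534 -> [38, 534]
  L3: h(38,534)=(38*31+534)%997=715 -> [715]
  root = 715 != target 787
Candidate A produces the target root.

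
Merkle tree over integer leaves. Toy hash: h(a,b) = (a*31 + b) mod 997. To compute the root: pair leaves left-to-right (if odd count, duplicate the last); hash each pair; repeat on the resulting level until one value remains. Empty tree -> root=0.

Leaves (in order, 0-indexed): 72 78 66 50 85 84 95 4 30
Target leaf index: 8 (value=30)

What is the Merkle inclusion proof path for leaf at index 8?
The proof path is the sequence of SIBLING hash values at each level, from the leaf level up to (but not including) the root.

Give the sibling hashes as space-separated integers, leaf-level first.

Answer: 30 960 810 261

Derivation:
L0 (leaves): [72, 78, 66, 50, 85, 84, 95, 4, 30], target index=8
L1: h(72,78)=(72*31+78)%997=316 [pair 0] h(66,50)=(66*31+50)%997=102 [pair 1] h(85,84)=(85*31+84)%997=725 [pair 2] h(95,4)=(95*31+4)%997=955 [pair 3] h(30,30)=(30*31+30)%997=960 [pair 4] -> [316, 102, 725, 955, 960]
  Sibling for proof at L0: 30
L2: h(316,102)=(316*31+102)%997=925 [pair 0] h(725,955)=(725*31+955)%997=499 [pair 1] h(960,960)=(960*31+960)%997=810 [pair 2] -> [925, 499, 810]
  Sibling for proof at L1: 960
L3: h(925,499)=(925*31+499)%997=261 [pair 0] h(810,810)=(810*31+810)%997=995 [pair 1] -> [261, 995]
  Sibling for proof at L2: 810
L4: h(261,995)=(261*31+995)%997=113 [pair 0] -> [113]
  Sibling for proof at L3: 261
Root: 113
Proof path (sibling hashes from leaf to root): [30, 960, 810, 261]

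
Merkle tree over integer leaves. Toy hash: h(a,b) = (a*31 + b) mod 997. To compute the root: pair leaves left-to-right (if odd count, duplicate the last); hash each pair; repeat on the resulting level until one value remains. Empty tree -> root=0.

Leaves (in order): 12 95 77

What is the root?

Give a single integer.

L0: [12, 95, 77]
L1: h(12,95)=(12*31+95)%997=467 h(77,77)=(77*31+77)%997=470 -> [467, 470]
L2: h(467,470)=(467*31+470)%997=989 -> [989]

Answer: 989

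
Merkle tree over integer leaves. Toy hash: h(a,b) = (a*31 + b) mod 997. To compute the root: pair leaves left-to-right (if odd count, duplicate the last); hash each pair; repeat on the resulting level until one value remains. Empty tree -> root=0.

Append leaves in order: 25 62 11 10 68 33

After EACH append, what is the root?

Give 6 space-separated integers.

Answer: 25 837 377 376 531 408

Derivation:
After append 25 (leaves=[25]):
  L0: [25]
  root=25
After append 62 (leaves=[25, 62]):
  L0: [25, 62]
  L1: h(25,62)=(25*31+62)%997=837 -> [837]
  root=837
After append 11 (leaves=[25, 62, 11]):
  L0: [25, 62, 11]
  L1: h(25,62)=(25*31+62)%997=837 h(11,11)=(11*31+11)%997=352 -> [837, 352]
  L2: h(837,352)=(837*31+352)%997=377 -> [377]
  root=377
After append 10 (leaves=[25, 62, 11, 10]):
  L0: [25, 62, 11, 10]
  L1: h(25,62)=(25*31+62)%997=837 h(11,10)=(11*31+10)%997=351 -> [837, 351]
  L2: h(837,351)=(837*31+351)%997=376 -> [376]
  root=376
After append 68 (leaves=[25, 62, 11, 10, 68]):
  L0: [25, 62, 11, 10, 68]
  L1: h(25,62)=(25*31+62)%997=837 h(11,10)=(11*31+10)%997=351 h(68,68)=(68*31+68)%997=182 -> [837, 351, 182]
  L2: h(837,351)=(837*31+351)%997=376 h(182,182)=(182*31+182)%997=839 -> [376, 839]
  L3: h(376,839)=(376*31+839)%997=531 -> [531]
  root=531
After append 33 (leaves=[25, 62, 11, 10, 68, 33]):
  L0: [25, 62, 11, 10, 68, 33]
  L1: h(25,62)=(25*31+62)%997=837 h(11,10)=(11*31+10)%997=351 h(68,33)=(68*31+33)%997=147 -> [837, 351, 147]
  L2: h(837,351)=(837*31+351)%997=376 h(147,147)=(147*31+147)%997=716 -> [376, 716]
  L3: h(376,716)=(376*31+716)%997=408 -> [408]
  root=408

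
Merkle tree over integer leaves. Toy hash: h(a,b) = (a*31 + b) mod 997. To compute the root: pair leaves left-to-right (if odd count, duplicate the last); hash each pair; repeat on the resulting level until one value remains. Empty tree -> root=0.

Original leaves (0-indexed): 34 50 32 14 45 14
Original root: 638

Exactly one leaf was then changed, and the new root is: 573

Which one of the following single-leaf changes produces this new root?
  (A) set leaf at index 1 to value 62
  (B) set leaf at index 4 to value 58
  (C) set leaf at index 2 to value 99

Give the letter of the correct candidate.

Original leaves: [34, 50, 32, 14, 45, 14]
Target new root: 573
Try each candidate change and compute the resulting root:
Candidate A: set leaf[1] = 62 -> leaves = [34, 62, 32, 14, 45, 14]
  L0: [34, 62, 32, 14, 45, 14]
  L1: h(34,62)=(34*31+62)%997=119 h(32,14)=(32*31+14)%997=9 h(45,14)=(45*31+14)%997=412 -> [119, 9, 412]
  L2: h(119,9)=(119*31+9)%997=707 h(412,412)=(412*31+412)%997=223 -> [707, 223]
  L3: h(707,223)=(707*31+223)%997=206 -> [206]
  root = 206 != target 573
Candidate B: set leaf[4] = 58 -> leaves = [34, 50, 32, 14, 58, 14]
  L0: [34, 50, 32, 14, 58, 14]
  L1: h(34,50)=(34*31+50)%997=107 h(32,14)=(32*31+14)%997=9 h(58,14)=(58*31+14)%997=815 -> [107, 9, 815]
  L2: h(107,9)=(107*31+9)%997=335 h(815,815)=(815*31+815)%997=158 -> [335, 158]
  L3: h(335,158)=(335*31+158)%997=573 -> [573]
  root = 573 == target 573  ** MATCH **
Candidate C: set leaf[2] = 99 -> leaves = [34, 50, 99, 14, 45, 14]
  L0: [34, 50, 99, 14, 45, 14]
  L1: h(34,50)=(34*31+50)%997=107 h(99,14)=(99*31+14)%997=92 h(45,14)=(45*31+14)%997=412 -> [107, 92, 412]
  L2: h(107,92)=(107*31+92)%997=418 h(412,412)=(412*31+412)%997=223 -> [418, 223]
  L3: h(418,223)=(418*31+223)%997=220 -> [220]
  root = 220 != target 573
Candidate B produces the target root.

Answer: B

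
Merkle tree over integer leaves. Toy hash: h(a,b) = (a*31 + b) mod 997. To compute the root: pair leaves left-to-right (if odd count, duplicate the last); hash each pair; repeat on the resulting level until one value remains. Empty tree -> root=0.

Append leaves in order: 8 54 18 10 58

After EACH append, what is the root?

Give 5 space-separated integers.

After append 8 (leaves=[8]):
  L0: [8]
  root=8
After append 54 (leaves=[8, 54]):
  L0: [8, 54]
  L1: h(8,54)=(8*31+54)%997=302 -> [302]
  root=302
After append 18 (leaves=[8, 54, 18]):
  L0: [8, 54, 18]
  L1: h(8,54)=(8*31+54)%997=302 h(18,18)=(18*31+18)%997=576 -> [302, 576]
  L2: h(302,576)=(302*31+576)%997=965 -> [965]
  root=965
After append 10 (leaves=[8, 54, 18, 10]):
  L0: [8, 54, 18, 10]
  L1: h(8,54)=(8*31+54)%997=302 h(18,10)=(18*31+10)%997=568 -> [302, 568]
  L2: h(302,568)=(302*31+568)%997=957 -> [957]
  root=957
After append 58 (leaves=[8, 54, 18, 10, 58]):
  L0: [8, 54, 18, 10, 58]
  L1: h(8,54)=(8*31+54)%997=302 h(18,10)=(18*31+10)%997=568 h(58,58)=(58*31+58)%997=859 -> [302, 568, 859]
  L2: h(302,568)=(302*31+568)%997=957 h(859,859)=(859*31+859)%997=569 -> [957, 569]
  L3: h(957,569)=(957*31+569)%997=326 -> [326]
  root=326

Answer: 8 302 965 957 326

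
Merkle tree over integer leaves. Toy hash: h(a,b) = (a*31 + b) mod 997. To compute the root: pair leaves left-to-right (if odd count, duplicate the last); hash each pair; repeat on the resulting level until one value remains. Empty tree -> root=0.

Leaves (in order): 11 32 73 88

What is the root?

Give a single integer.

Answer: 953

Derivation:
L0: [11, 32, 73, 88]
L1: h(11,32)=(11*31+32)%997=373 h(73,88)=(73*31+88)%997=357 -> [373, 357]
L2: h(373,357)=(373*31+357)%997=953 -> [953]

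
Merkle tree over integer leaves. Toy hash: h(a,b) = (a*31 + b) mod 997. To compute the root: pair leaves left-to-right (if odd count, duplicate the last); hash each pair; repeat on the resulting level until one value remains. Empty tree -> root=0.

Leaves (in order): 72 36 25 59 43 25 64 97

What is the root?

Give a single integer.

L0: [72, 36, 25, 59, 43, 25, 64, 97]
L1: h(72,36)=(72*31+36)%997=274 h(25,59)=(25*31+59)%997=834 h(43,25)=(43*31+25)%997=361 h(64,97)=(64*31+97)%997=87 -> [274, 834, 361, 87]
L2: h(274,834)=(274*31+834)%997=355 h(361,87)=(361*31+87)%997=311 -> [355, 311]
L3: h(355,311)=(355*31+311)%997=349 -> [349]

Answer: 349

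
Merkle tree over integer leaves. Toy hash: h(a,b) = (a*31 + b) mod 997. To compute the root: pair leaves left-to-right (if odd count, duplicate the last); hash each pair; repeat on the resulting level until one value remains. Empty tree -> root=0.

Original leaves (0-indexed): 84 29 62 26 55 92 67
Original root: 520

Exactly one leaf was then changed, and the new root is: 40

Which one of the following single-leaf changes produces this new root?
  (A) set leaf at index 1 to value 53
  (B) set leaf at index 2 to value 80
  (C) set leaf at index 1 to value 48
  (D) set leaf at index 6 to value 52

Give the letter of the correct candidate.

Original leaves: [84, 29, 62, 26, 55, 92, 67]
Target new root: 40
Try each candidate change and compute the resulting root:
Candidate A: set leaf[1] = 53 -> leaves = [84, 53, 62, 26, 55, 92, 67]
  L0: [84, 53, 62, 26, 55, 92, 67]
  L1: h(84,53)=(84*31+53)%997=663 h(62,26)=(62*31+26)%997=951 h(55,92)=(55*31+92)%997=800 h(67,67)=(67*31+67)%997=150 -> [663, 951, 800, 150]
  L2: h(663,951)=(663*31+951)%997=567 h(800,150)=(800*31+150)%997=25 -> [567, 25]
  L3: h(567,25)=(567*31+25)%997=653 -> [653]
  root = 653 != target 40
Candidate B: set leaf[2] = 80 -> leaves = [84, 29, 80, 26, 55, 92, 67]
  L0: [84, 29, 80, 26, 55, 92, 67]
  L1: h(84,29)=(84*31+29)%997=639 h(80,26)=(80*31+26)%997=512 h(55,92)=(55*31+92)%997=800 h(67,67)=(67*31+67)%997=150 -> [639, 512, 800, 150]
  L2: h(639,512)=(639*31+512)%997=381 h(800,150)=(800*31+150)%997=25 -> [381, 25]
  L3: h(381,25)=(381*31+25)%997=869 -> [869]
  root = 869 != target 40
Candidate C: set leaf[1] = 48 -> leaves = [84, 48, 62, 26, 55, 92, 67]
  L0: [84, 48, 62, 26, 55, 92, 67]
  L1: h(84,48)=(84*31+48)%997=658 h(62,26)=(62*31+26)%997=951 h(55,92)=(55*31+92)%997=800 h(67,67)=(67*31+67)%997=150 -> [658, 951, 800, 150]
  L2: h(658,951)=(658*31+951)%997=412 h(800,150)=(800*31+150)%997=25 -> [412, 25]
  L3: h(412,25)=(412*31+25)%997=833 -> [833]
  root = 833 != target 40
Candidate D: set leaf[6] = 52 -> leaves = [84, 29, 62, 26, 55, 92, 52]
  L0: [84, 29, 62, 26, 55, 92, 52]
  L1: h(84,29)=(84*31+29)%997=639 h(62,26)=(62*31+26)%997=951 h(55,92)=(55*31+92)%997=800 h(52,52)=(52*31+52)%997=667 -> [639, 951, 800, 667]
  L2: h(639,951)=(639*31+951)%997=820 h(800,667)=(800*31+667)%997=542 -> [820, 542]
  L3: h(820,542)=(820*31+542)%997=40 -> [40]
  root = 40 == target 40  ** MATCH **
Candidate D produces the target root.

Answer: D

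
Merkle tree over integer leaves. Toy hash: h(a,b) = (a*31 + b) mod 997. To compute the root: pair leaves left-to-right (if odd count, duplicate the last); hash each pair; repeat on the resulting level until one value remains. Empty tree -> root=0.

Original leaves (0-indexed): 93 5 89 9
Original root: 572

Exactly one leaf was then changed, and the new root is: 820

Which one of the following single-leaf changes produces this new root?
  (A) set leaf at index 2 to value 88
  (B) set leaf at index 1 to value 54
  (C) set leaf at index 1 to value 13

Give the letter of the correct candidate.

Answer: C

Derivation:
Original leaves: [93, 5, 89, 9]
Target new root: 820
Try each candidate change and compute the resulting root:
Candidate A: set leaf[2] = 88 -> leaves = [93, 5, 88, 9]
  L0: [93, 5, 88, 9]
  L1: h(93,5)=(93*31+5)%997=894 h(88,9)=(88*31+9)%997=743 -> [894, 743]
  L2: h(894,743)=(894*31+743)%997=541 -> [541]
  root = 541 != target 820
Candidate B: set leaf[1] = 54 -> leaves = [93, 54, 89, 9]
  L0: [93, 54, 89, 9]
  L1: h(93,54)=(93*31+54)%997=943 h(89,9)=(89*31+9)%997=774 -> [943, 774]
  L2: h(943,774)=(943*31+774)%997=97 -> [97]
  root = 97 != target 820
Candidate C: set leaf[1] = 13 -> leaves = [93, 13, 89, 9]
  L0: [93, 13, 89, 9]
  L1: h(93,13)=(93*31+13)%997=902 h(89,9)=(89*31+9)%997=774 -> [902, 774]
  L2: h(902,774)=(902*31+774)%997=820 -> [820]
  root = 820 == target 820  ** MATCH **
Candidate C produces the target root.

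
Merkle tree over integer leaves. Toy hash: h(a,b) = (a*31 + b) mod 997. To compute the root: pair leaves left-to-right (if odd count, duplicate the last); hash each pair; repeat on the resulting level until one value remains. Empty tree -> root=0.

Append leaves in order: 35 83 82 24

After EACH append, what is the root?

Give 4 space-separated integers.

After append 35 (leaves=[35]):
  L0: [35]
  root=35
After append 83 (leaves=[35, 83]):
  L0: [35, 83]
  L1: h(35,83)=(35*31+83)%997=171 -> [171]
  root=171
After append 82 (leaves=[35, 83, 82]):
  L0: [35, 83, 82]
  L1: h(35,83)=(35*31+83)%997=171 h(82,82)=(82*31+82)%997=630 -> [171, 630]
  L2: h(171,630)=(171*31+630)%997=946 -> [946]
  root=946
After append 24 (leaves=[35, 83, 82, 24]):
  L0: [35, 83, 82, 24]
  L1: h(35,83)=(35*31+83)%997=171 h(82,24)=(82*31+24)%997=572 -> [171, 572]
  L2: h(171,572)=(171*31+572)%997=888 -> [888]
  root=888

Answer: 35 171 946 888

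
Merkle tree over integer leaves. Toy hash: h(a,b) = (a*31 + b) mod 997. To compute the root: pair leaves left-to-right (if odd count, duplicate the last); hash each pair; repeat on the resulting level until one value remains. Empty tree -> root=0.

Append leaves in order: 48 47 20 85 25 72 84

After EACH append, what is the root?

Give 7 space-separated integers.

Answer: 48 538 369 434 171 678 525

Derivation:
After append 48 (leaves=[48]):
  L0: [48]
  root=48
After append 47 (leaves=[48, 47]):
  L0: [48, 47]
  L1: h(48,47)=(48*31+47)%997=538 -> [538]
  root=538
After append 20 (leaves=[48, 47, 20]):
  L0: [48, 47, 20]
  L1: h(48,47)=(48*31+47)%997=538 h(20,20)=(20*31+20)%997=640 -> [538, 640]
  L2: h(538,640)=(538*31+640)%997=369 -> [369]
  root=369
After append 85 (leaves=[48, 47, 20, 85]):
  L0: [48, 47, 20, 85]
  L1: h(48,47)=(48*31+47)%997=538 h(20,85)=(20*31+85)%997=705 -> [538, 705]
  L2: h(538,705)=(538*31+705)%997=434 -> [434]
  root=434
After append 25 (leaves=[48, 47, 20, 85, 25]):
  L0: [48, 47, 20, 85, 25]
  L1: h(48,47)=(48*31+47)%997=538 h(20,85)=(20*31+85)%997=705 h(25,25)=(25*31+25)%997=800 -> [538, 705, 800]
  L2: h(538,705)=(538*31+705)%997=434 h(800,800)=(800*31+800)%997=675 -> [434, 675]
  L3: h(434,675)=(434*31+675)%997=171 -> [171]
  root=171
After append 72 (leaves=[48, 47, 20, 85, 25, 72]):
  L0: [48, 47, 20, 85, 25, 72]
  L1: h(48,47)=(48*31+47)%997=538 h(20,85)=(20*31+85)%997=705 h(25,72)=(25*31+72)%997=847 -> [538, 705, 847]
  L2: h(538,705)=(538*31+705)%997=434 h(847,847)=(847*31+847)%997=185 -> [434, 185]
  L3: h(434,185)=(434*31+185)%997=678 -> [678]
  root=678
After append 84 (leaves=[48, 47, 20, 85, 25, 72, 84]):
  L0: [48, 47, 20, 85, 25, 72, 84]
  L1: h(48,47)=(48*31+47)%997=538 h(20,85)=(20*31+85)%997=705 h(25,72)=(25*31+72)%997=847 h(84,84)=(84*31+84)%997=694 -> [538, 705, 847, 694]
  L2: h(538,705)=(538*31+705)%997=434 h(847,694)=(847*31+694)%997=32 -> [434, 32]
  L3: h(434,32)=(434*31+32)%997=525 -> [525]
  root=525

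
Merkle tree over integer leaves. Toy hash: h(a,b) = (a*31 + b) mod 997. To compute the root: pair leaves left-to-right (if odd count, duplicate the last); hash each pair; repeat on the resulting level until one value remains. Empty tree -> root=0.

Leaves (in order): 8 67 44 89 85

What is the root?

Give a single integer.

Answer: 106

Derivation:
L0: [8, 67, 44, 89, 85]
L1: h(8,67)=(8*31+67)%997=315 h(44,89)=(44*31+89)%997=456 h(85,85)=(85*31+85)%997=726 -> [315, 456, 726]
L2: h(315,456)=(315*31+456)%997=251 h(726,726)=(726*31+726)%997=301 -> [251, 301]
L3: h(251,301)=(251*31+301)%997=106 -> [106]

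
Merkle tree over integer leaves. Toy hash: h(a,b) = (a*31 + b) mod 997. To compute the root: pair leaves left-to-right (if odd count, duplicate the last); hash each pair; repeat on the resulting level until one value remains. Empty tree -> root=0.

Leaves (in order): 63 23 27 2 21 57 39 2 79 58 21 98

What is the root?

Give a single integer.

L0: [63, 23, 27, 2, 21, 57, 39, 2, 79, 58, 21, 98]
L1: h(63,23)=(63*31+23)%997=979 h(27,2)=(27*31+2)%997=839 h(21,57)=(21*31+57)%997=708 h(39,2)=(39*31+2)%997=214 h(79,58)=(79*31+58)%997=513 h(21,98)=(21*31+98)%997=749 -> [979, 839, 708, 214, 513, 749]
L2: h(979,839)=(979*31+839)%997=281 h(708,214)=(708*31+214)%997=228 h(513,749)=(513*31+749)%997=700 -> [281, 228, 700]
L3: h(281,228)=(281*31+228)%997=963 h(700,700)=(700*31+700)%997=466 -> [963, 466]
L4: h(963,466)=(963*31+466)%997=409 -> [409]

Answer: 409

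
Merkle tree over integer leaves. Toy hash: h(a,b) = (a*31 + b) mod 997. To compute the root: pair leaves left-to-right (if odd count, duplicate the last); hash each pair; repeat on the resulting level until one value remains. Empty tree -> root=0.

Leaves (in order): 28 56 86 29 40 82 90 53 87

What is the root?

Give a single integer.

Answer: 457

Derivation:
L0: [28, 56, 86, 29, 40, 82, 90, 53, 87]
L1: h(28,56)=(28*31+56)%997=924 h(86,29)=(86*31+29)%997=701 h(40,82)=(40*31+82)%997=325 h(90,53)=(90*31+53)%997=849 h(87,87)=(87*31+87)%997=790 -> [924, 701, 325, 849, 790]
L2: h(924,701)=(924*31+701)%997=432 h(325,849)=(325*31+849)%997=954 h(790,790)=(790*31+790)%997=355 -> [432, 954, 355]
L3: h(432,954)=(432*31+954)%997=388 h(355,355)=(355*31+355)%997=393 -> [388, 393]
L4: h(388,393)=(388*31+393)%997=457 -> [457]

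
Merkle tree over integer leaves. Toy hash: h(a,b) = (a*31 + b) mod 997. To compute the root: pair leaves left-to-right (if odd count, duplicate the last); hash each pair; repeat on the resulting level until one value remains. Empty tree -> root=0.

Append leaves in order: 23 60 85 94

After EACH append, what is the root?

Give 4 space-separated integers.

After append 23 (leaves=[23]):
  L0: [23]
  root=23
After append 60 (leaves=[23, 60]):
  L0: [23, 60]
  L1: h(23,60)=(23*31+60)%997=773 -> [773]
  root=773
After append 85 (leaves=[23, 60, 85]):
  L0: [23, 60, 85]
  L1: h(23,60)=(23*31+60)%997=773 h(85,85)=(85*31+85)%997=726 -> [773, 726]
  L2: h(773,726)=(773*31+726)%997=761 -> [761]
  root=761
After append 94 (leaves=[23, 60, 85, 94]):
  L0: [23, 60, 85, 94]
  L1: h(23,60)=(23*31+60)%997=773 h(85,94)=(85*31+94)%997=735 -> [773, 735]
  L2: h(773,735)=(773*31+735)%997=770 -> [770]
  root=770

Answer: 23 773 761 770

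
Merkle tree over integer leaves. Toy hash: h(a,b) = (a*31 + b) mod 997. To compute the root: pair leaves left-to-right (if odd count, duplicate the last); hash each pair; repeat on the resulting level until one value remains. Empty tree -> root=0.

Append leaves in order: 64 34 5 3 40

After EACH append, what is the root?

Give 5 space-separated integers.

Answer: 64 24 904 902 129

Derivation:
After append 64 (leaves=[64]):
  L0: [64]
  root=64
After append 34 (leaves=[64, 34]):
  L0: [64, 34]
  L1: h(64,34)=(64*31+34)%997=24 -> [24]
  root=24
After append 5 (leaves=[64, 34, 5]):
  L0: [64, 34, 5]
  L1: h(64,34)=(64*31+34)%997=24 h(5,5)=(5*31+5)%997=160 -> [24, 160]
  L2: h(24,160)=(24*31+160)%997=904 -> [904]
  root=904
After append 3 (leaves=[64, 34, 5, 3]):
  L0: [64, 34, 5, 3]
  L1: h(64,34)=(64*31+34)%997=24 h(5,3)=(5*31+3)%997=158 -> [24, 158]
  L2: h(24,158)=(24*31+158)%997=902 -> [902]
  root=902
After append 40 (leaves=[64, 34, 5, 3, 40]):
  L0: [64, 34, 5, 3, 40]
  L1: h(64,34)=(64*31+34)%997=24 h(5,3)=(5*31+3)%997=158 h(40,40)=(40*31+40)%997=283 -> [24, 158, 283]
  L2: h(24,158)=(24*31+158)%997=902 h(283,283)=(283*31+283)%997=83 -> [902, 83]
  L3: h(902,83)=(902*31+83)%997=129 -> [129]
  root=129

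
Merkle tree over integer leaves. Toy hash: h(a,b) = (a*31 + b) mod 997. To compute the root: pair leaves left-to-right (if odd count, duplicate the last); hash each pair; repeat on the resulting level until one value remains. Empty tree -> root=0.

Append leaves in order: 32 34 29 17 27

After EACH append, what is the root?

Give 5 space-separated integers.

Answer: 32 29 830 818 165

Derivation:
After append 32 (leaves=[32]):
  L0: [32]
  root=32
After append 34 (leaves=[32, 34]):
  L0: [32, 34]
  L1: h(32,34)=(32*31+34)%997=29 -> [29]
  root=29
After append 29 (leaves=[32, 34, 29]):
  L0: [32, 34, 29]
  L1: h(32,34)=(32*31+34)%997=29 h(29,29)=(29*31+29)%997=928 -> [29, 928]
  L2: h(29,928)=(29*31+928)%997=830 -> [830]
  root=830
After append 17 (leaves=[32, 34, 29, 17]):
  L0: [32, 34, 29, 17]
  L1: h(32,34)=(32*31+34)%997=29 h(29,17)=(29*31+17)%997=916 -> [29, 916]
  L2: h(29,916)=(29*31+916)%997=818 -> [818]
  root=818
After append 27 (leaves=[32, 34, 29, 17, 27]):
  L0: [32, 34, 29, 17, 27]
  L1: h(32,34)=(32*31+34)%997=29 h(29,17)=(29*31+17)%997=916 h(27,27)=(27*31+27)%997=864 -> [29, 916, 864]
  L2: h(29,916)=(29*31+916)%997=818 h(864,864)=(864*31+864)%997=729 -> [818, 729]
  L3: h(818,729)=(818*31+729)%997=165 -> [165]
  root=165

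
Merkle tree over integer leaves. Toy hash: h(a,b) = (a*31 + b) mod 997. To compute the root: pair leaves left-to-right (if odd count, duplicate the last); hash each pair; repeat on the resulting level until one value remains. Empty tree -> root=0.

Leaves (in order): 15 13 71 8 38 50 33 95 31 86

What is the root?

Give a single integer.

L0: [15, 13, 71, 8, 38, 50, 33, 95, 31, 86]
L1: h(15,13)=(15*31+13)%997=478 h(71,8)=(71*31+8)%997=215 h(38,50)=(38*31+50)%997=231 h(33,95)=(33*31+95)%997=121 h(31,86)=(31*31+86)%997=50 -> [478, 215, 231, 121, 50]
L2: h(478,215)=(478*31+215)%997=78 h(231,121)=(231*31+121)%997=303 h(50,50)=(50*31+50)%997=603 -> [78, 303, 603]
L3: h(78,303)=(78*31+303)%997=727 h(603,603)=(603*31+603)%997=353 -> [727, 353]
L4: h(727,353)=(727*31+353)%997=956 -> [956]

Answer: 956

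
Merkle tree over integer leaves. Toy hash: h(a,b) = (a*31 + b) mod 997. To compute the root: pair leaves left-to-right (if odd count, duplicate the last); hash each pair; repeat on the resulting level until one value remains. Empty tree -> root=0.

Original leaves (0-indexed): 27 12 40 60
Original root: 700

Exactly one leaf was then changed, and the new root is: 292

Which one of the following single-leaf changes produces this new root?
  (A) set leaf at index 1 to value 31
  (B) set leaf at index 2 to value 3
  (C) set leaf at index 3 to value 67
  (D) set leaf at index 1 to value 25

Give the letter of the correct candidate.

Answer: A

Derivation:
Original leaves: [27, 12, 40, 60]
Target new root: 292
Try each candidate change and compute the resulting root:
Candidate A: set leaf[1] = 31 -> leaves = [27, 31, 40, 60]
  L0: [27, 31, 40, 60]
  L1: h(27,31)=(27*31+31)%997=868 h(40,60)=(40*31+60)%997=303 -> [868, 303]
  L2: h(868,303)=(868*31+303)%997=292 -> [292]
  root = 292 == target 292  ** MATCH **
Candidate B: set leaf[2] = 3 -> leaves = [27, 12, 3, 60]
  L0: [27, 12, 3, 60]
  L1: h(27,12)=(27*31+12)%997=849 h(3,60)=(3*31+60)%997=153 -> [849, 153]
  L2: h(849,153)=(849*31+153)%997=550 -> [550]
  root = 550 != target 292
Candidate C: set leaf[3] = 67 -> leaves = [27, 12, 40, 67]
  L0: [27, 12, 40, 67]
  L1: h(27,12)=(27*31+12)%997=849 h(40,67)=(40*31+67)%997=310 -> [849, 310]
  L2: h(849,310)=(849*31+310)%997=707 -> [707]
  root = 707 != target 292
Candidate D: set leaf[1] = 25 -> leaves = [27, 25, 40, 60]
  L0: [27, 25, 40, 60]
  L1: h(27,25)=(27*31+25)%997=862 h(40,60)=(40*31+60)%997=303 -> [862, 303]
  L2: h(862,303)=(862*31+303)%997=106 -> [106]
  root = 106 != target 292
Candidate A produces the target root.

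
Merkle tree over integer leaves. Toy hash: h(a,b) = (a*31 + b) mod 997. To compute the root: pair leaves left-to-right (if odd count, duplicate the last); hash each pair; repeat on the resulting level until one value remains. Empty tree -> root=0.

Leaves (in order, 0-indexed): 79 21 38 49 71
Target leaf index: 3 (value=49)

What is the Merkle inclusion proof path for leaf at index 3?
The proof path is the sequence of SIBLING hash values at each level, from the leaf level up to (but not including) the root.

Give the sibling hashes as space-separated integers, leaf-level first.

L0 (leaves): [79, 21, 38, 49, 71], target index=3
L1: h(79,21)=(79*31+21)%997=476 [pair 0] h(38,49)=(38*31+49)%997=230 [pair 1] h(71,71)=(71*31+71)%997=278 [pair 2] -> [476, 230, 278]
  Sibling for proof at L0: 38
L2: h(476,230)=(476*31+230)%997=31 [pair 0] h(278,278)=(278*31+278)%997=920 [pair 1] -> [31, 920]
  Sibling for proof at L1: 476
L3: h(31,920)=(31*31+920)%997=884 [pair 0] -> [884]
  Sibling for proof at L2: 920
Root: 884
Proof path (sibling hashes from leaf to root): [38, 476, 920]

Answer: 38 476 920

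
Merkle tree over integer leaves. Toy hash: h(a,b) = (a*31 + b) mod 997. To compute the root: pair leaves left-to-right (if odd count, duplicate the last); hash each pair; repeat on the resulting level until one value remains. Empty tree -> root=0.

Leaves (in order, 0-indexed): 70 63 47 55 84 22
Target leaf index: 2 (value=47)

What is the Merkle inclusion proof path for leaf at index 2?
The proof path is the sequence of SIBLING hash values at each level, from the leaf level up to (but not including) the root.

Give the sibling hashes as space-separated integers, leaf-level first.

L0 (leaves): [70, 63, 47, 55, 84, 22], target index=2
L1: h(70,63)=(70*31+63)%997=239 [pair 0] h(47,55)=(47*31+55)%997=515 [pair 1] h(84,22)=(84*31+22)%997=632 [pair 2] -> [239, 515, 632]
  Sibling for proof at L0: 55
L2: h(239,515)=(239*31+515)%997=945 [pair 0] h(632,632)=(632*31+632)%997=284 [pair 1] -> [945, 284]
  Sibling for proof at L1: 239
L3: h(945,284)=(945*31+284)%997=666 [pair 0] -> [666]
  Sibling for proof at L2: 284
Root: 666
Proof path (sibling hashes from leaf to root): [55, 239, 284]

Answer: 55 239 284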